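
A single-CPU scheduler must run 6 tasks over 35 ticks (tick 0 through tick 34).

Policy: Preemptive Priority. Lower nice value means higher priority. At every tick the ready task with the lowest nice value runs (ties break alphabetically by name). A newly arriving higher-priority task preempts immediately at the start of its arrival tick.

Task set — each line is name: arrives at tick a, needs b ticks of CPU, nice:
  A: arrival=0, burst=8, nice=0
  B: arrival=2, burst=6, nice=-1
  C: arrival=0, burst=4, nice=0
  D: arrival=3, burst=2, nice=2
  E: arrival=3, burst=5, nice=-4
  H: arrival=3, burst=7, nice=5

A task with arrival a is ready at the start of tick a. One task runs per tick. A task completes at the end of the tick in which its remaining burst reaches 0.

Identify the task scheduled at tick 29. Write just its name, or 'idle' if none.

running at tick 29 = H

t=0: ready={A,C} → run A
t=1: ready={A,C} → run A
t=2: ready={A,B,C} → run B
t=3: ready={A,B,C,D,E,H} → run E
t=4: ready={A,B,C,D,E,H} → run E
t=5: ready={A,B,C,D,E,H} → run E
t=6: ready={A,B,C,D,E,H} → run E
t=7: ready={A,B,C,D,E,H} → run E
t=8: ready={A,B,C,D,H} → run B
t=9: ready={A,B,C,D,H} → run B
t=10: ready={A,B,C,D,H} → run B
t=11: ready={A,B,C,D,H} → run B
t=12: ready={A,B,C,D,H} → run B
t=13: ready={A,C,D,H} → run A
t=14: ready={A,C,D,H} → run A
t=15: ready={A,C,D,H} → run A
t=16: ready={A,C,D,H} → run A
t=17: ready={A,C,D,H} → run A
t=18: ready={A,C,D,H} → run A
t=19: ready={C,D,H} → run C
t=20: ready={C,D,H} → run C
t=21: ready={C,D,H} → run C
t=22: ready={C,D,H} → run C
t=23: ready={D,H} → run D
t=24: ready={D,H} → run D
t=25: ready={H} → run H
t=26: ready={H} → run H
t=27: ready={H} → run H
t=28: ready={H} → run H
t=29: ready={H} → run H
t=30: ready={H} → run H
t=31: ready={H} → run H
t=32: (idle)
t=33: (idle)
t=34: (idle)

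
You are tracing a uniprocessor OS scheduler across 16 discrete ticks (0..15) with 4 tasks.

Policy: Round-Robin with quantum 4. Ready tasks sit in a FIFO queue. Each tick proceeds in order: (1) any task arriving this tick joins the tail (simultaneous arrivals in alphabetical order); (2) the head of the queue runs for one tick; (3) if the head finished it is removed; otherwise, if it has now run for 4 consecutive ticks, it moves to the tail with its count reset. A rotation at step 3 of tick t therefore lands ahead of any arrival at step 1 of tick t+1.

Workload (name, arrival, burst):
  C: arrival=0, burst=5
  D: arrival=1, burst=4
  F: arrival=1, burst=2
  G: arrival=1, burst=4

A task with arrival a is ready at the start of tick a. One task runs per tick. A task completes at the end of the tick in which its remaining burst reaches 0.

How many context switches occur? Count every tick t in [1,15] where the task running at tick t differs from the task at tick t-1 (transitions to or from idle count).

t=0: queue=[C] q_used=0 → run C
t=1: queue=[C,D,F,G] q_used=1 → run C
t=2: queue=[C,D,F,G] q_used=2 → run C
t=3: queue=[C,D,F,G] q_used=3 → run C
t=4: queue=[D,F,G,C] q_used=0 → run D
t=5: queue=[D,F,G,C] q_used=1 → run D
t=6: queue=[D,F,G,C] q_used=2 → run D
t=7: queue=[D,F,G,C] q_used=3 → run D
t=8: queue=[F,G,C] q_used=0 → run F
t=9: queue=[F,G,C] q_used=1 → run F
t=10: queue=[G,C] q_used=0 → run G
t=11: queue=[G,C] q_used=1 → run G
t=12: queue=[G,C] q_used=2 → run G
t=13: queue=[G,C] q_used=3 → run G
t=14: queue=[C] q_used=0 → run C
t=15: (idle)

context switches = 5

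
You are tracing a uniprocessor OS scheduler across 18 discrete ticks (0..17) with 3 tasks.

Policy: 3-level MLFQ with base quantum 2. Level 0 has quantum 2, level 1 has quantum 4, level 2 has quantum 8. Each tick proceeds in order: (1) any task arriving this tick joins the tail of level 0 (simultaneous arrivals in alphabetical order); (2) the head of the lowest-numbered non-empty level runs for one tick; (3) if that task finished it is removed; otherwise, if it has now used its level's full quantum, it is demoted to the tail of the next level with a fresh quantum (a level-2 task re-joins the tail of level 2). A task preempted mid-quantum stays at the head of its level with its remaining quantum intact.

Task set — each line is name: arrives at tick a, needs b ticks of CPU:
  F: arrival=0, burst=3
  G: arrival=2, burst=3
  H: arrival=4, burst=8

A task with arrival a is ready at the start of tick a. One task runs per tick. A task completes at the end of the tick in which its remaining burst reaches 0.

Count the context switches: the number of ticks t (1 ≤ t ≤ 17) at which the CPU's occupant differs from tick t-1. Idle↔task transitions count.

context switches = 6

t=0: L0/L1/L2 = F/-/- → run F
t=1: L0/L1/L2 = F/-/- → run F
t=2: L0/L1/L2 = G/F/- → run G
t=3: L0/L1/L2 = G/F/- → run G
t=4: L0/L1/L2 = H/FG/- → run H
t=5: L0/L1/L2 = H/FG/- → run H
t=6: L0/L1/L2 = -/FGH/- → run F
t=7: L0/L1/L2 = -/GH/- → run G
t=8: L0/L1/L2 = -/H/- → run H
t=9: L0/L1/L2 = -/H/- → run H
t=10: L0/L1/L2 = -/H/- → run H
t=11: L0/L1/L2 = -/H/- → run H
t=12: L0/L1/L2 = -/-/H → run H
t=13: L0/L1/L2 = -/-/H → run H
t=14: (idle)
t=15: (idle)
t=16: (idle)
t=17: (idle)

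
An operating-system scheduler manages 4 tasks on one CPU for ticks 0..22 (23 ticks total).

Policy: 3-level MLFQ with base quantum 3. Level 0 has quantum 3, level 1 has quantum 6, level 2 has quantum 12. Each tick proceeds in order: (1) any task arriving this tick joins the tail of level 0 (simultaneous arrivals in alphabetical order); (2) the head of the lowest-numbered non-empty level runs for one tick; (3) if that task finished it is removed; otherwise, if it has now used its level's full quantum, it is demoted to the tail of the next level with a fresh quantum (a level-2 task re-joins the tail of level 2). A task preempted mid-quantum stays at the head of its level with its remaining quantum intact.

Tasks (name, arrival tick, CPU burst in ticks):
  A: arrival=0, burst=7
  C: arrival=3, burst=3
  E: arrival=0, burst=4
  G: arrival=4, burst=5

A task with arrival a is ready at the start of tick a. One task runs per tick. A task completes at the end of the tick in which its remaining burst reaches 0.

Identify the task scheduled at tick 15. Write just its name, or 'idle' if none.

t=0: L0/L1/L2 = AE/-/- → run A
t=1: L0/L1/L2 = AE/-/- → run A
t=2: L0/L1/L2 = AE/-/- → run A
t=3: L0/L1/L2 = EC/A/- → run E
t=4: L0/L1/L2 = ECG/A/- → run E
t=5: L0/L1/L2 = ECG/A/- → run E
t=6: L0/L1/L2 = CG/AE/- → run C
t=7: L0/L1/L2 = CG/AE/- → run C
t=8: L0/L1/L2 = CG/AE/- → run C
t=9: L0/L1/L2 = G/AE/- → run G
t=10: L0/L1/L2 = G/AE/- → run G
t=11: L0/L1/L2 = G/AE/- → run G
t=12: L0/L1/L2 = -/AEG/- → run A
t=13: L0/L1/L2 = -/AEG/- → run A
t=14: L0/L1/L2 = -/AEG/- → run A
t=15: L0/L1/L2 = -/AEG/- → run A
t=16: L0/L1/L2 = -/EG/- → run E
t=17: L0/L1/L2 = -/G/- → run G
t=18: L0/L1/L2 = -/G/- → run G
t=19: (idle)
t=20: (idle)
t=21: (idle)
t=22: (idle)

running at tick 15 = A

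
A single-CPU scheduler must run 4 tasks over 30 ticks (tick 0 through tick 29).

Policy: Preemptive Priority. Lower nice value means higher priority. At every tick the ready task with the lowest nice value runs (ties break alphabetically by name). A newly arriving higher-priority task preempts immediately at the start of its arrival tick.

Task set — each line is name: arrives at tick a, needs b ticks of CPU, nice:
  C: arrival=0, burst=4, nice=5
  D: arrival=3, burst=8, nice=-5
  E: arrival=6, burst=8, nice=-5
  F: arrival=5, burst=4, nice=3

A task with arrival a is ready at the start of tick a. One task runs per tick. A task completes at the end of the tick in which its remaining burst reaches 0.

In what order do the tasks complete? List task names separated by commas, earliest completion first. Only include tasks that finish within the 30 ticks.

completion order = D, E, F, C

t=0: ready={C} → run C
t=1: ready={C} → run C
t=2: ready={C} → run C
t=3: ready={C,D} → run D
t=4: ready={C,D} → run D
t=5: ready={C,D,F} → run D
t=6: ready={C,D,E,F} → run D
t=7: ready={C,D,E,F} → run D
t=8: ready={C,D,E,F} → run D
t=9: ready={C,D,E,F} → run D
t=10: ready={C,D,E,F} → run D
t=11: ready={C,E,F} → run E
t=12: ready={C,E,F} → run E
t=13: ready={C,E,F} → run E
t=14: ready={C,E,F} → run E
t=15: ready={C,E,F} → run E
t=16: ready={C,E,F} → run E
t=17: ready={C,E,F} → run E
t=18: ready={C,E,F} → run E
t=19: ready={C,F} → run F
t=20: ready={C,F} → run F
t=21: ready={C,F} → run F
t=22: ready={C,F} → run F
t=23: ready={C} → run C
t=24: (idle)
t=25: (idle)
t=26: (idle)
t=27: (idle)
t=28: (idle)
t=29: (idle)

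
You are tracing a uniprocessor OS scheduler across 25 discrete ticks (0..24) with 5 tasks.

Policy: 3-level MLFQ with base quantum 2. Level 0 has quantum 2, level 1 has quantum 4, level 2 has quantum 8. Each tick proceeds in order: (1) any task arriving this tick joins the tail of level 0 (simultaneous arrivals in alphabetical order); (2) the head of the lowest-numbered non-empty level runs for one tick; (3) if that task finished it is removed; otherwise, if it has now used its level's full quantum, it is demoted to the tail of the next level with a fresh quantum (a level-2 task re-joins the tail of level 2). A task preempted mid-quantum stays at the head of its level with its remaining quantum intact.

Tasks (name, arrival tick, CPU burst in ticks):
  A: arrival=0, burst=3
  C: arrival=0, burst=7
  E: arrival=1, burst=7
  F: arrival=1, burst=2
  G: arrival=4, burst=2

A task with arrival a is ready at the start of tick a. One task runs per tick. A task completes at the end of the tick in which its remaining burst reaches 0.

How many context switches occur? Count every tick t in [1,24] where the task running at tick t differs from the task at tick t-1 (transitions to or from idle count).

context switches = 10

t=0: L0/L1/L2 = AC/-/- → run A
t=1: L0/L1/L2 = ACEF/-/- → run A
t=2: L0/L1/L2 = CEF/A/- → run C
t=3: L0/L1/L2 = CEF/A/- → run C
t=4: L0/L1/L2 = EFG/AC/- → run E
t=5: L0/L1/L2 = EFG/AC/- → run E
t=6: L0/L1/L2 = FG/ACE/- → run F
t=7: L0/L1/L2 = FG/ACE/- → run F
t=8: L0/L1/L2 = G/ACE/- → run G
t=9: L0/L1/L2 = G/ACE/- → run G
t=10: L0/L1/L2 = -/ACE/- → run A
t=11: L0/L1/L2 = -/CE/- → run C
t=12: L0/L1/L2 = -/CE/- → run C
t=13: L0/L1/L2 = -/CE/- → run C
t=14: L0/L1/L2 = -/CE/- → run C
t=15: L0/L1/L2 = -/E/C → run E
t=16: L0/L1/L2 = -/E/C → run E
t=17: L0/L1/L2 = -/E/C → run E
t=18: L0/L1/L2 = -/E/C → run E
t=19: L0/L1/L2 = -/-/CE → run C
t=20: L0/L1/L2 = -/-/E → run E
t=21: (idle)
t=22: (idle)
t=23: (idle)
t=24: (idle)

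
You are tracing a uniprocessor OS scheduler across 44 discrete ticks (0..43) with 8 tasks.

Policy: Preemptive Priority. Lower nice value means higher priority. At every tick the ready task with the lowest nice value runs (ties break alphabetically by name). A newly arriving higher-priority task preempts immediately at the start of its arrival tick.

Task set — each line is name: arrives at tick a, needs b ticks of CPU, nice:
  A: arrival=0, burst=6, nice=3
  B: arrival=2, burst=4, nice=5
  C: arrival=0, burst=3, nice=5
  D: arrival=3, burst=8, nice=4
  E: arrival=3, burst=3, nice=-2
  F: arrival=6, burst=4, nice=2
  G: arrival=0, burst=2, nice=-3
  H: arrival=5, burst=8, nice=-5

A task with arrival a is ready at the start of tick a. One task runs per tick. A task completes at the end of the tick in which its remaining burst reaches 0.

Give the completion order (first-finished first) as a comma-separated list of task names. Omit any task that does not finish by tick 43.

completion order = G, H, E, F, A, D, B, C

t=0: ready={A,C,G} → run G
t=1: ready={A,C,G} → run G
t=2: ready={A,B,C} → run A
t=3: ready={A,B,C,D,E} → run E
t=4: ready={A,B,C,D,E} → run E
t=5: ready={A,B,C,D,E,H} → run H
t=6: ready={A,B,C,D,E,F,H} → run H
t=7: ready={A,B,C,D,E,F,H} → run H
t=8: ready={A,B,C,D,E,F,H} → run H
t=9: ready={A,B,C,D,E,F,H} → run H
t=10: ready={A,B,C,D,E,F,H} → run H
t=11: ready={A,B,C,D,E,F,H} → run H
t=12: ready={A,B,C,D,E,F,H} → run H
t=13: ready={A,B,C,D,E,F} → run E
t=14: ready={A,B,C,D,F} → run F
t=15: ready={A,B,C,D,F} → run F
t=16: ready={A,B,C,D,F} → run F
t=17: ready={A,B,C,D,F} → run F
t=18: ready={A,B,C,D} → run A
t=19: ready={A,B,C,D} → run A
t=20: ready={A,B,C,D} → run A
t=21: ready={A,B,C,D} → run A
t=22: ready={A,B,C,D} → run A
t=23: ready={B,C,D} → run D
t=24: ready={B,C,D} → run D
t=25: ready={B,C,D} → run D
t=26: ready={B,C,D} → run D
t=27: ready={B,C,D} → run D
t=28: ready={B,C,D} → run D
t=29: ready={B,C,D} → run D
t=30: ready={B,C,D} → run D
t=31: ready={B,C} → run B
t=32: ready={B,C} → run B
t=33: ready={B,C} → run B
t=34: ready={B,C} → run B
t=35: ready={C} → run C
t=36: ready={C} → run C
t=37: ready={C} → run C
t=38: (idle)
t=39: (idle)
t=40: (idle)
t=41: (idle)
t=42: (idle)
t=43: (idle)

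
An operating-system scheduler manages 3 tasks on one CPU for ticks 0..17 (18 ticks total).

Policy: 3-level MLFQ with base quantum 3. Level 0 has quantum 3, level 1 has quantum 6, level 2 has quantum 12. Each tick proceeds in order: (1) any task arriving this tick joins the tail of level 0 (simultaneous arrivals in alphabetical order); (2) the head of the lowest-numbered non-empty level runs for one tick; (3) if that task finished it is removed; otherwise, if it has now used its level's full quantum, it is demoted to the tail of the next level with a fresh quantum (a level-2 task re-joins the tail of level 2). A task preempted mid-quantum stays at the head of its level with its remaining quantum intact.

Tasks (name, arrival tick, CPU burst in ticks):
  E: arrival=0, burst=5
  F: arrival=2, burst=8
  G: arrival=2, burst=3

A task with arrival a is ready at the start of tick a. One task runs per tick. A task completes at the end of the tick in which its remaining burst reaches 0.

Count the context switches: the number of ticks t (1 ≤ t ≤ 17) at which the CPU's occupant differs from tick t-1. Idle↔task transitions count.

t=0: L0/L1/L2 = E/-/- → run E
t=1: L0/L1/L2 = E/-/- → run E
t=2: L0/L1/L2 = EFG/-/- → run E
t=3: L0/L1/L2 = FG/E/- → run F
t=4: L0/L1/L2 = FG/E/- → run F
t=5: L0/L1/L2 = FG/E/- → run F
t=6: L0/L1/L2 = G/EF/- → run G
t=7: L0/L1/L2 = G/EF/- → run G
t=8: L0/L1/L2 = G/EF/- → run G
t=9: L0/L1/L2 = -/EF/- → run E
t=10: L0/L1/L2 = -/EF/- → run E
t=11: L0/L1/L2 = -/F/- → run F
t=12: L0/L1/L2 = -/F/- → run F
t=13: L0/L1/L2 = -/F/- → run F
t=14: L0/L1/L2 = -/F/- → run F
t=15: L0/L1/L2 = -/F/- → run F
t=16: (idle)
t=17: (idle)

context switches = 5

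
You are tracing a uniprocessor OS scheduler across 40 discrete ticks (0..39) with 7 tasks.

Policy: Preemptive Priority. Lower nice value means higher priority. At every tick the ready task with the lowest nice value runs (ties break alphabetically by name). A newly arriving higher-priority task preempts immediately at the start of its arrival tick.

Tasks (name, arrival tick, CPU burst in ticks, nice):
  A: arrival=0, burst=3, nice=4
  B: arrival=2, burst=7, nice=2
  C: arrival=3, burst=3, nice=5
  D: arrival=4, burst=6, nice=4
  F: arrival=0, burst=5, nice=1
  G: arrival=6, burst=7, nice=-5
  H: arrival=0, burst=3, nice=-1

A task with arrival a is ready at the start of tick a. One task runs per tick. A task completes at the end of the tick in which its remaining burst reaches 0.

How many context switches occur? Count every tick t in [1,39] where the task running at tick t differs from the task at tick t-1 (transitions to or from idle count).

context switches = 8

t=0: ready={A,F,H} → run H
t=1: ready={A,F,H} → run H
t=2: ready={A,B,F,H} → run H
t=3: ready={A,B,C,F} → run F
t=4: ready={A,B,C,D,F} → run F
t=5: ready={A,B,C,D,F} → run F
t=6: ready={A,B,C,D,F,G} → run G
t=7: ready={A,B,C,D,F,G} → run G
t=8: ready={A,B,C,D,F,G} → run G
t=9: ready={A,B,C,D,F,G} → run G
t=10: ready={A,B,C,D,F,G} → run G
t=11: ready={A,B,C,D,F,G} → run G
t=12: ready={A,B,C,D,F,G} → run G
t=13: ready={A,B,C,D,F} → run F
t=14: ready={A,B,C,D,F} → run F
t=15: ready={A,B,C,D} → run B
t=16: ready={A,B,C,D} → run B
t=17: ready={A,B,C,D} → run B
t=18: ready={A,B,C,D} → run B
t=19: ready={A,B,C,D} → run B
t=20: ready={A,B,C,D} → run B
t=21: ready={A,B,C,D} → run B
t=22: ready={A,C,D} → run A
t=23: ready={A,C,D} → run A
t=24: ready={A,C,D} → run A
t=25: ready={C,D} → run D
t=26: ready={C,D} → run D
t=27: ready={C,D} → run D
t=28: ready={C,D} → run D
t=29: ready={C,D} → run D
t=30: ready={C,D} → run D
t=31: ready={C} → run C
t=32: ready={C} → run C
t=33: ready={C} → run C
t=34: (idle)
t=35: (idle)
t=36: (idle)
t=37: (idle)
t=38: (idle)
t=39: (idle)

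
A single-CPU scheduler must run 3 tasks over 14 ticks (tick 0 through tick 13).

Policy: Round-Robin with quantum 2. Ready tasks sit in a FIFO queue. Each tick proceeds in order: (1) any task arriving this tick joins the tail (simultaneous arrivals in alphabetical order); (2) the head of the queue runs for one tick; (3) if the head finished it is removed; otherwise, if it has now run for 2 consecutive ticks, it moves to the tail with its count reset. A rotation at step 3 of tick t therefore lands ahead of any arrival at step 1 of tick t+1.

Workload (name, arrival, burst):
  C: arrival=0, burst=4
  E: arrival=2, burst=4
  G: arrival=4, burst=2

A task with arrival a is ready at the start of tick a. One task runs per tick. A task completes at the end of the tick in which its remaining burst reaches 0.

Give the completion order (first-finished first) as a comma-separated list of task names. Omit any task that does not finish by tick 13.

t=0: queue=[C] q_used=0 → run C
t=1: queue=[C] q_used=1 → run C
t=2: queue=[C,E] q_used=0 → run C
t=3: queue=[C,E] q_used=1 → run C
t=4: queue=[E,G] q_used=0 → run E
t=5: queue=[E,G] q_used=1 → run E
t=6: queue=[G,E] q_used=0 → run G
t=7: queue=[G,E] q_used=1 → run G
t=8: queue=[E] q_used=0 → run E
t=9: queue=[E] q_used=1 → run E
t=10: (idle)
t=11: (idle)
t=12: (idle)
t=13: (idle)

completion order = C, G, E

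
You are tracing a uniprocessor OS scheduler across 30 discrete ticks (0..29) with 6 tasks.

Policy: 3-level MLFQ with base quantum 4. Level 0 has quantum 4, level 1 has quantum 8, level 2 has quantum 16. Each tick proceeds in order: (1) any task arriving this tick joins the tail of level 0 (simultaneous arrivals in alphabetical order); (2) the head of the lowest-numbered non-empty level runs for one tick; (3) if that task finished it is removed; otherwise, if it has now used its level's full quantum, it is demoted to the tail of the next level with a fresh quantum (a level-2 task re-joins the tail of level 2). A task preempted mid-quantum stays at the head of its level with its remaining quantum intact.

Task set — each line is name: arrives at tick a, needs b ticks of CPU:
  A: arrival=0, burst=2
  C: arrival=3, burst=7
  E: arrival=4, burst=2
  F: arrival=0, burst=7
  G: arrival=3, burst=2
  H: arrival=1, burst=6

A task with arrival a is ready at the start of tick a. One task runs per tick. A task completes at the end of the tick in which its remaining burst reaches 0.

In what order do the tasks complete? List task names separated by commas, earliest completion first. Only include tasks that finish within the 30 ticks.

t=0: L0/L1/L2 = AF/-/- → run A
t=1: L0/L1/L2 = AFH/-/- → run A
t=2: L0/L1/L2 = FH/-/- → run F
t=3: L0/L1/L2 = FHCG/-/- → run F
t=4: L0/L1/L2 = FHCGE/-/- → run F
t=5: L0/L1/L2 = FHCGE/-/- → run F
t=6: L0/L1/L2 = HCGE/F/- → run H
t=7: L0/L1/L2 = HCGE/F/- → run H
t=8: L0/L1/L2 = HCGE/F/- → run H
t=9: L0/L1/L2 = HCGE/F/- → run H
t=10: L0/L1/L2 = CGE/FH/- → run C
t=11: L0/L1/L2 = CGE/FH/- → run C
t=12: L0/L1/L2 = CGE/FH/- → run C
t=13: L0/L1/L2 = CGE/FH/- → run C
t=14: L0/L1/L2 = GE/FHC/- → run G
t=15: L0/L1/L2 = GE/FHC/- → run G
t=16: L0/L1/L2 = E/FHC/- → run E
t=17: L0/L1/L2 = E/FHC/- → run E
t=18: L0/L1/L2 = -/FHC/- → run F
t=19: L0/L1/L2 = -/FHC/- → run F
t=20: L0/L1/L2 = -/FHC/- → run F
t=21: L0/L1/L2 = -/HC/- → run H
t=22: L0/L1/L2 = -/HC/- → run H
t=23: L0/L1/L2 = -/C/- → run C
t=24: L0/L1/L2 = -/C/- → run C
t=25: L0/L1/L2 = -/C/- → run C
t=26: (idle)
t=27: (idle)
t=28: (idle)
t=29: (idle)

completion order = A, G, E, F, H, C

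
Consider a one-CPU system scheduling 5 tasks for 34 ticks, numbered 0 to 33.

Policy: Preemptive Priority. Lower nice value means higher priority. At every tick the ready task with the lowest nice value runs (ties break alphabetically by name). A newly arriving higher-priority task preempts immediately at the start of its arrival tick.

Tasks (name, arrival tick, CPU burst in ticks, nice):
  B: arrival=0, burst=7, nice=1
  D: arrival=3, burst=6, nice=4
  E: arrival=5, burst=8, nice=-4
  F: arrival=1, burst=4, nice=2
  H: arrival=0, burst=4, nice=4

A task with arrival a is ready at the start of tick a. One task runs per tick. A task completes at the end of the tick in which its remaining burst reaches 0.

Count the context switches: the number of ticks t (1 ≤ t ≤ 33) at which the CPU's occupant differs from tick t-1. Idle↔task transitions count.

context switches = 6

t=0: ready={B,H} → run B
t=1: ready={B,F,H} → run B
t=2: ready={B,F,H} → run B
t=3: ready={B,D,F,H} → run B
t=4: ready={B,D,F,H} → run B
t=5: ready={B,D,E,F,H} → run E
t=6: ready={B,D,E,F,H} → run E
t=7: ready={B,D,E,F,H} → run E
t=8: ready={B,D,E,F,H} → run E
t=9: ready={B,D,E,F,H} → run E
t=10: ready={B,D,E,F,H} → run E
t=11: ready={B,D,E,F,H} → run E
t=12: ready={B,D,E,F,H} → run E
t=13: ready={B,D,F,H} → run B
t=14: ready={B,D,F,H} → run B
t=15: ready={D,F,H} → run F
t=16: ready={D,F,H} → run F
t=17: ready={D,F,H} → run F
t=18: ready={D,F,H} → run F
t=19: ready={D,H} → run D
t=20: ready={D,H} → run D
t=21: ready={D,H} → run D
t=22: ready={D,H} → run D
t=23: ready={D,H} → run D
t=24: ready={D,H} → run D
t=25: ready={H} → run H
t=26: ready={H} → run H
t=27: ready={H} → run H
t=28: ready={H} → run H
t=29: (idle)
t=30: (idle)
t=31: (idle)
t=32: (idle)
t=33: (idle)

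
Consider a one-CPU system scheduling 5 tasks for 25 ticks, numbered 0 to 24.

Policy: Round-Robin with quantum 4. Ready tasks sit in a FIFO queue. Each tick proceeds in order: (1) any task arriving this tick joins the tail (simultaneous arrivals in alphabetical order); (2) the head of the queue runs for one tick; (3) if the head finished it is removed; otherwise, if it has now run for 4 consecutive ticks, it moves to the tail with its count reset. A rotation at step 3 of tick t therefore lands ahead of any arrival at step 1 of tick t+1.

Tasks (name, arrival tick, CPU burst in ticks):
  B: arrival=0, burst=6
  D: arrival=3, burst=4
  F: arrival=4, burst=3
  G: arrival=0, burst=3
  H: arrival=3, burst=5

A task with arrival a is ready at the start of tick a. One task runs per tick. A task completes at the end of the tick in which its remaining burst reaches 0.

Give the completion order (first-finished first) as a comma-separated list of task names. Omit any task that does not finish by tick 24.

t=0: queue=[B,G] q_used=0 → run B
t=1: queue=[B,G] q_used=1 → run B
t=2: queue=[B,G] q_used=2 → run B
t=3: queue=[B,G,D,H] q_used=3 → run B
t=4: queue=[G,D,H,B,F] q_used=0 → run G
t=5: queue=[G,D,H,B,F] q_used=1 → run G
t=6: queue=[G,D,H,B,F] q_used=2 → run G
t=7: queue=[D,H,B,F] q_used=0 → run D
t=8: queue=[D,H,B,F] q_used=1 → run D
t=9: queue=[D,H,B,F] q_used=2 → run D
t=10: queue=[D,H,B,F] q_used=3 → run D
t=11: queue=[H,B,F] q_used=0 → run H
t=12: queue=[H,B,F] q_used=1 → run H
t=13: queue=[H,B,F] q_used=2 → run H
t=14: queue=[H,B,F] q_used=3 → run H
t=15: queue=[B,F,H] q_used=0 → run B
t=16: queue=[B,F,H] q_used=1 → run B
t=17: queue=[F,H] q_used=0 → run F
t=18: queue=[F,H] q_used=1 → run F
t=19: queue=[F,H] q_used=2 → run F
t=20: queue=[H] q_used=0 → run H
t=21: (idle)
t=22: (idle)
t=23: (idle)
t=24: (idle)

completion order = G, D, B, F, H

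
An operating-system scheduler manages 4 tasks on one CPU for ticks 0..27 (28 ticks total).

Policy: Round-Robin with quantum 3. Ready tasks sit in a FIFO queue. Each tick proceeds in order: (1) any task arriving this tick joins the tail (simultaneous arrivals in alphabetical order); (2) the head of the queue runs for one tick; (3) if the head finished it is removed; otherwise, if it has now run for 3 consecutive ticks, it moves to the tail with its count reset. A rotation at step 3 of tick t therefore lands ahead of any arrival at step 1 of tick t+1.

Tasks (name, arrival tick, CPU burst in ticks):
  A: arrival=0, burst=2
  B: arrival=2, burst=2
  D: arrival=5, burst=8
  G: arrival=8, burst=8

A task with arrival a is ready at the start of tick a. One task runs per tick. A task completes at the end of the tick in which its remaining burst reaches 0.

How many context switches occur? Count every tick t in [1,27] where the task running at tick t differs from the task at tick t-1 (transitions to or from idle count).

context switches = 7

t=0: queue=[A] q_used=0 → run A
t=1: queue=[A] q_used=1 → run A
t=2: queue=[B] q_used=0 → run B
t=3: queue=[B] q_used=1 → run B
t=4: (idle)
t=5: queue=[D] q_used=0 → run D
t=6: queue=[D] q_used=1 → run D
t=7: queue=[D] q_used=2 → run D
t=8: queue=[D,G] q_used=0 → run D
t=9: queue=[D,G] q_used=1 → run D
t=10: queue=[D,G] q_used=2 → run D
t=11: queue=[G,D] q_used=0 → run G
t=12: queue=[G,D] q_used=1 → run G
t=13: queue=[G,D] q_used=2 → run G
t=14: queue=[D,G] q_used=0 → run D
t=15: queue=[D,G] q_used=1 → run D
t=16: queue=[G] q_used=0 → run G
t=17: queue=[G] q_used=1 → run G
t=18: queue=[G] q_used=2 → run G
t=19: queue=[G] q_used=0 → run G
t=20: queue=[G] q_used=1 → run G
t=21: (idle)
t=22: (idle)
t=23: (idle)
t=24: (idle)
t=25: (idle)
t=26: (idle)
t=27: (idle)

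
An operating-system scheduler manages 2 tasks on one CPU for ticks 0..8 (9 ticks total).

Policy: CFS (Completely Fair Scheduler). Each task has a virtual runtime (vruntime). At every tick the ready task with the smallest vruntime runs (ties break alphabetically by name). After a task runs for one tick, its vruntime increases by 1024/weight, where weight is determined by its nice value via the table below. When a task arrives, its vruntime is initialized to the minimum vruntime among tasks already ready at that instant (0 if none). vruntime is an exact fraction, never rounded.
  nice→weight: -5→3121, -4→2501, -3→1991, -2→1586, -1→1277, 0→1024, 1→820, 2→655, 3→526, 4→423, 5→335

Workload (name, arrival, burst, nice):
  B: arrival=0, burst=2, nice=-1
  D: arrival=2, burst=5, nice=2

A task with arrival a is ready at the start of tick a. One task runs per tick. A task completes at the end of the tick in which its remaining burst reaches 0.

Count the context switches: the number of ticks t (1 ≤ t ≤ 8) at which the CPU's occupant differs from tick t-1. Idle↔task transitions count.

t=0: vr[B=0] → run B
t=1: vr[B=1024/1277] → run B
t=2: vr[D=0] → run D
t=3: vr[D=1024/655] → run D
t=4: vr[D=2048/655] → run D
t=5: vr[D=3072/655] → run D
t=6: vr[D=4096/655] → run D
t=7: (idle)
t=8: (idle)

context switches = 2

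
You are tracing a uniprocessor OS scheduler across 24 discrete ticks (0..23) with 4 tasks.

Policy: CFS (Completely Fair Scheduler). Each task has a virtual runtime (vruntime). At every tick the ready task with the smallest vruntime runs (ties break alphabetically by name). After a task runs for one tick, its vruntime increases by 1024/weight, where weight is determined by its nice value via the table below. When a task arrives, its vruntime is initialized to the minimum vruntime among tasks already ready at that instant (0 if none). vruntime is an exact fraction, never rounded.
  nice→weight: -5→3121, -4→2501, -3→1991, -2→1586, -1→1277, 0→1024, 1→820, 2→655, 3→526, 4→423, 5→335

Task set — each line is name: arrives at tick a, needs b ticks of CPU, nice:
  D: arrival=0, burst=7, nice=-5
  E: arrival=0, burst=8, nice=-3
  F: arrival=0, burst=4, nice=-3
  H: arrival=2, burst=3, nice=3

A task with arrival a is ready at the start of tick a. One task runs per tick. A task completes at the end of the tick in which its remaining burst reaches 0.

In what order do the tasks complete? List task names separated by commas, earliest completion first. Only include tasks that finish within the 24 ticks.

t=0: vr[D=0 E=0 F=0] → run D
t=1: vr[D=1024/3121 E=0 F=0] → run E
t=2: vr[D=1024/3121 E=1024/1991 F=0 H=0] → run F
t=3: vr[D=1024/3121 E=1024/1991 F=1024/1991 H=0] → run H
t=4: vr[D=1024/3121 E=1024/1991 F=1024/1991 H=512/263] → run D
t=5: vr[D=2048/3121 E=1024/1991 F=1024/1991 H=512/263] → run E
t=6: vr[D=2048/3121 E=2048/1991 F=1024/1991 H=512/263] → run F
t=7: vr[D=2048/3121 E=2048/1991 F=2048/1991 H=512/263] → run D
t=8: vr[D=3072/3121 E=2048/1991 F=2048/1991 H=512/263] → run D
t=9: vr[D=4096/3121 E=2048/1991 F=2048/1991 H=512/263] → run E
t=10: vr[D=4096/3121 E=3072/1991 F=2048/1991 H=512/263] → run F
t=11: vr[D=4096/3121 E=3072/1991 F=3072/1991 H=512/263] → run D
t=12: vr[D=5120/3121 E=3072/1991 F=3072/1991 H=512/263] → run E
t=13: vr[D=5120/3121 E=4096/1991 F=3072/1991 H=512/263] → run F
t=14: vr[D=5120/3121 E=4096/1991 H=512/263] → run D
t=15: vr[D=6144/3121 E=4096/1991 H=512/263] → run H
t=16: vr[D=6144/3121 E=4096/1991 H=1024/263] → run D
t=17: vr[E=4096/1991 H=1024/263] → run E
t=18: vr[E=5120/1991 H=1024/263] → run E
t=19: vr[E=6144/1991 H=1024/263] → run E
t=20: vr[E=7168/1991 H=1024/263] → run E
t=21: vr[H=1024/263] → run H
t=22: (idle)
t=23: (idle)

completion order = F, D, E, H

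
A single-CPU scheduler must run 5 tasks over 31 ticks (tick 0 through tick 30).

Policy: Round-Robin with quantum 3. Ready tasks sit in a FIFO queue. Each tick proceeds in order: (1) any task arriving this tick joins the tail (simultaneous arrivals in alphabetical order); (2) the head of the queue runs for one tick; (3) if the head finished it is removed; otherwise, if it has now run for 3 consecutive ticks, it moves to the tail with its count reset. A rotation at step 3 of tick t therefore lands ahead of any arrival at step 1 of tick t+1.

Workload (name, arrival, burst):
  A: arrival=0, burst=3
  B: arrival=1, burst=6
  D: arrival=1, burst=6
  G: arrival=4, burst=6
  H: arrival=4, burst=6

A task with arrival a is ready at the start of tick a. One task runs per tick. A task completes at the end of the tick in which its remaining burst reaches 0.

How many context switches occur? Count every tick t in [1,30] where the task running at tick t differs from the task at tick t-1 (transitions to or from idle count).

context switches = 9

t=0: queue=[A] q_used=0 → run A
t=1: queue=[A,B,D] q_used=1 → run A
t=2: queue=[A,B,D] q_used=2 → run A
t=3: queue=[B,D] q_used=0 → run B
t=4: queue=[B,D,G,H] q_used=1 → run B
t=5: queue=[B,D,G,H] q_used=2 → run B
t=6: queue=[D,G,H,B] q_used=0 → run D
t=7: queue=[D,G,H,B] q_used=1 → run D
t=8: queue=[D,G,H,B] q_used=2 → run D
t=9: queue=[G,H,B,D] q_used=0 → run G
t=10: queue=[G,H,B,D] q_used=1 → run G
t=11: queue=[G,H,B,D] q_used=2 → run G
t=12: queue=[H,B,D,G] q_used=0 → run H
t=13: queue=[H,B,D,G] q_used=1 → run H
t=14: queue=[H,B,D,G] q_used=2 → run H
t=15: queue=[B,D,G,H] q_used=0 → run B
t=16: queue=[B,D,G,H] q_used=1 → run B
t=17: queue=[B,D,G,H] q_used=2 → run B
t=18: queue=[D,G,H] q_used=0 → run D
t=19: queue=[D,G,H] q_used=1 → run D
t=20: queue=[D,G,H] q_used=2 → run D
t=21: queue=[G,H] q_used=0 → run G
t=22: queue=[G,H] q_used=1 → run G
t=23: queue=[G,H] q_used=2 → run G
t=24: queue=[H] q_used=0 → run H
t=25: queue=[H] q_used=1 → run H
t=26: queue=[H] q_used=2 → run H
t=27: (idle)
t=28: (idle)
t=29: (idle)
t=30: (idle)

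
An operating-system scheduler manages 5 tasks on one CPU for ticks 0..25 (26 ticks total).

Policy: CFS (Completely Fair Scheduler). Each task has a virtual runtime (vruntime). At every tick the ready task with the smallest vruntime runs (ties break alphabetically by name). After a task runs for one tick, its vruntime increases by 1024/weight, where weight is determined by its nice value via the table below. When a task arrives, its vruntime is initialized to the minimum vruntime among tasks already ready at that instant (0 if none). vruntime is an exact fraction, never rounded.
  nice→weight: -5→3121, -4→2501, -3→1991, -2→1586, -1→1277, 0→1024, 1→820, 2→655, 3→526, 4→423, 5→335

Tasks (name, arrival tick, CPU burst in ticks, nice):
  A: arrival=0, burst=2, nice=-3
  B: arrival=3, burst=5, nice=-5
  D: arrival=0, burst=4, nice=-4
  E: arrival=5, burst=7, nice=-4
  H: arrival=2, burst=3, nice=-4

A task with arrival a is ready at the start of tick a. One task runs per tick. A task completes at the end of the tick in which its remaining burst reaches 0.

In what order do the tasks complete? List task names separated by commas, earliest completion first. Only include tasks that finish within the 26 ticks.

t=0: vr[A=0 D=0] → run A
t=1: vr[A=1024/1991 D=0] → run D
t=2: vr[A=1024/1991 D=1024/2501 H=1024/2501] → run D
t=3: vr[A=1024/1991 B=1024/2501 D=2048/2501 H=1024/2501] → run B
t=4: vr[A=1024/1991 B=5756928/7805621 D=2048/2501 H=1024/2501] → run H
t=5: vr[A=1024/1991 B=5756928/7805621 D=2048/2501 E=1024/1991 H=2048/2501] → run A
t=6: vr[B=5756928/7805621 D=2048/2501 E=1024/1991 H=2048/2501] → run E
t=7: vr[B=5756928/7805621 D=2048/2501 E=4599808/4979491 H=2048/2501] → run B
t=8: vr[B=8317952/7805621 D=2048/2501 E=4599808/4979491 H=2048/2501] → run D
t=9: vr[B=8317952/7805621 D=3072/2501 E=4599808/4979491 H=2048/2501] → run H
t=10: vr[B=8317952/7805621 D=3072/2501 E=4599808/4979491 H=3072/2501] → run E
t=11: vr[B=8317952/7805621 D=3072/2501 E=6638592/4979491 H=3072/2501] → run B
t=12: vr[B=10878976/7805621 D=3072/2501 E=6638592/4979491 H=3072/2501] → run D
t=13: vr[B=10878976/7805621 E=6638592/4979491 H=3072/2501] → run H
t=14: vr[B=10878976/7805621 E=6638592/4979491] → run E
t=15: vr[B=10878976/7805621 E=8677376/4979491] → run B
t=16: vr[B=13440000/7805621 E=8677376/4979491] → run B
t=17: vr[E=8677376/4979491] → run E
t=18: vr[E=10716160/4979491] → run E
t=19: vr[E=12754944/4979491] → run E
t=20: vr[E=14793728/4979491] → run E
t=21: (idle)
t=22: (idle)
t=23: (idle)
t=24: (idle)
t=25: (idle)

completion order = A, D, H, B, E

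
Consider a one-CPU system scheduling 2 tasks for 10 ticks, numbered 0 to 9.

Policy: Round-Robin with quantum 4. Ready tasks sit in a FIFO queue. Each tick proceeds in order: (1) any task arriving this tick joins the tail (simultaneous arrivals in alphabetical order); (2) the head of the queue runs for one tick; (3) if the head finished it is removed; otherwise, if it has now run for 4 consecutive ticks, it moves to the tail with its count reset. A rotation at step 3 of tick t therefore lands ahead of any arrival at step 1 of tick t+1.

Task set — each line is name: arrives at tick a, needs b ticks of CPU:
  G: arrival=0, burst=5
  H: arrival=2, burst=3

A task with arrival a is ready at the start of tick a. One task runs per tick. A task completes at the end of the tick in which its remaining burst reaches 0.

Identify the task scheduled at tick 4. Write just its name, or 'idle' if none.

t=0: queue=[G] q_used=0 → run G
t=1: queue=[G] q_used=1 → run G
t=2: queue=[G,H] q_used=2 → run G
t=3: queue=[G,H] q_used=3 → run G
t=4: queue=[H,G] q_used=0 → run H
t=5: queue=[H,G] q_used=1 → run H
t=6: queue=[H,G] q_used=2 → run H
t=7: queue=[G] q_used=0 → run G
t=8: (idle)
t=9: (idle)

running at tick 4 = H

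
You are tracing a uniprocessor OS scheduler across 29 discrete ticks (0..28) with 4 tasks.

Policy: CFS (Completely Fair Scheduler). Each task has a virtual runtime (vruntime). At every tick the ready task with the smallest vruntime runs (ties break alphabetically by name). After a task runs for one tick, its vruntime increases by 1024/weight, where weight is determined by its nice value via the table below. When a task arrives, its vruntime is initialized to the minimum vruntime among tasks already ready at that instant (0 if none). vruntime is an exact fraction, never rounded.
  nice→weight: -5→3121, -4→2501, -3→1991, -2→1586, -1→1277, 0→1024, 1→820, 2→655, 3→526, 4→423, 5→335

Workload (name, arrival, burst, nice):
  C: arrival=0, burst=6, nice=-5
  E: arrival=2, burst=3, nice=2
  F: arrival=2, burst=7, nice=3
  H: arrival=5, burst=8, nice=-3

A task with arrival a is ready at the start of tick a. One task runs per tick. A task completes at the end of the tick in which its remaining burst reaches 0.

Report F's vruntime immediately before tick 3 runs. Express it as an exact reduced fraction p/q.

vruntime(F, start of tick 3) = 2048/3121

t=0: vr[C=0] → run C
t=1: vr[C=1024/3121] → run C
t=2: vr[C=2048/3121 E=2048/3121 F=2048/3121] → run C
t=3: vr[C=3072/3121 E=2048/3121 F=2048/3121] → run E
t=4: vr[C=3072/3121 E=4537344/2044255 F=2048/3121] → run F
t=5: vr[C=3072/3121 E=4537344/2044255 F=2136576/820823 H=3072/3121] → run C
t=6: vr[C=4096/3121 E=4537344/2044255 F=2136576/820823 H=3072/3121] → run H
t=7: vr[C=4096/3121 E=4537344/2044255 F=2136576/820823 H=9312256/6213911] → run C
t=8: vr[C=5120/3121 E=4537344/2044255 F=2136576/820823 H=9312256/6213911] → run H
t=9: vr[C=5120/3121 E=4537344/2044255 F=2136576/820823 H=12508160/6213911] → run C
t=10: vr[E=4537344/2044255 F=2136576/820823 H=12508160/6213911] → run H
t=11: vr[E=4537344/2044255 F=2136576/820823 H=15704064/6213911] → run E
t=12: vr[E=7733248/2044255 F=2136576/820823 H=15704064/6213911] → run H
t=13: vr[E=7733248/2044255 F=2136576/820823 H=18899968/6213911] → run F
t=14: vr[E=7733248/2044255 F=3734528/820823 H=18899968/6213911] → run H
t=15: vr[E=7733248/2044255 F=3734528/820823 H=22095872/6213911] → run H
t=16: vr[E=7733248/2044255 F=3734528/820823 H=25291776/6213911] → run E
t=17: vr[F=3734528/820823 H=25291776/6213911] → run H
t=18: vr[F=3734528/820823 H=28487680/6213911] → run F
t=19: vr[F=5332480/820823 H=28487680/6213911] → run H
t=20: vr[F=5332480/820823] → run F
t=21: vr[F=6930432/820823] → run F
t=22: vr[F=8528384/820823] → run F
t=23: vr[F=10126336/820823] → run F
t=24: (idle)
t=25: (idle)
t=26: (idle)
t=27: (idle)
t=28: (idle)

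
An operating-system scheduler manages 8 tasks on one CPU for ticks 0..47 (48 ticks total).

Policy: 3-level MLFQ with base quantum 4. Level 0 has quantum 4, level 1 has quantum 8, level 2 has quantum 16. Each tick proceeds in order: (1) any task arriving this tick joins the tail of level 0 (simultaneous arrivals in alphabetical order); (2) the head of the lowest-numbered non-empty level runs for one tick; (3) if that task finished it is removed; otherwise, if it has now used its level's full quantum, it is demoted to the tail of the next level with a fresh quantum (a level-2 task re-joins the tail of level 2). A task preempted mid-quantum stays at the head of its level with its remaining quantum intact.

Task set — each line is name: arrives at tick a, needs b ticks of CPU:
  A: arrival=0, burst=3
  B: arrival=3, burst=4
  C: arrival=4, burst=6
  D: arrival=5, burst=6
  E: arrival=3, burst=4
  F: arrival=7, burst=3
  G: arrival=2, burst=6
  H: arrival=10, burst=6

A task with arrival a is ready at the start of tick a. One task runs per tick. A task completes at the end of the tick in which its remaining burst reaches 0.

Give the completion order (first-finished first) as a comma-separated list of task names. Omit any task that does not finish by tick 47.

completion order = A, B, E, F, G, C, D, H

t=0: L0/L1/L2 = A/-/- → run A
t=1: L0/L1/L2 = A/-/- → run A
t=2: L0/L1/L2 = AG/-/- → run A
t=3: L0/L1/L2 = GBE/-/- → run G
t=4: L0/L1/L2 = GBEC/-/- → run G
t=5: L0/L1/L2 = GBECD/-/- → run G
t=6: L0/L1/L2 = GBECD/-/- → run G
t=7: L0/L1/L2 = BECDF/G/- → run B
t=8: L0/L1/L2 = BECDF/G/- → run B
t=9: L0/L1/L2 = BECDF/G/- → run B
t=10: L0/L1/L2 = BECDFH/G/- → run B
t=11: L0/L1/L2 = ECDFH/G/- → run E
t=12: L0/L1/L2 = ECDFH/G/- → run E
t=13: L0/L1/L2 = ECDFH/G/- → run E
t=14: L0/L1/L2 = ECDFH/G/- → run E
t=15: L0/L1/L2 = CDFH/G/- → run C
t=16: L0/L1/L2 = CDFH/G/- → run C
t=17: L0/L1/L2 = CDFH/G/- → run C
t=18: L0/L1/L2 = CDFH/G/- → run C
t=19: L0/L1/L2 = DFH/GC/- → run D
t=20: L0/L1/L2 = DFH/GC/- → run D
t=21: L0/L1/L2 = DFH/GC/- → run D
t=22: L0/L1/L2 = DFH/GC/- → run D
t=23: L0/L1/L2 = FH/GCD/- → run F
t=24: L0/L1/L2 = FH/GCD/- → run F
t=25: L0/L1/L2 = FH/GCD/- → run F
t=26: L0/L1/L2 = H/GCD/- → run H
t=27: L0/L1/L2 = H/GCD/- → run H
t=28: L0/L1/L2 = H/GCD/- → run H
t=29: L0/L1/L2 = H/GCD/- → run H
t=30: L0/L1/L2 = -/GCDH/- → run G
t=31: L0/L1/L2 = -/GCDH/- → run G
t=32: L0/L1/L2 = -/CDH/- → run C
t=33: L0/L1/L2 = -/CDH/- → run C
t=34: L0/L1/L2 = -/DH/- → run D
t=35: L0/L1/L2 = -/DH/- → run D
t=36: L0/L1/L2 = -/H/- → run H
t=37: L0/L1/L2 = -/H/- → run H
t=38: (idle)
t=39: (idle)
t=40: (idle)
t=41: (idle)
t=42: (idle)
t=43: (idle)
t=44: (idle)
t=45: (idle)
t=46: (idle)
t=47: (idle)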